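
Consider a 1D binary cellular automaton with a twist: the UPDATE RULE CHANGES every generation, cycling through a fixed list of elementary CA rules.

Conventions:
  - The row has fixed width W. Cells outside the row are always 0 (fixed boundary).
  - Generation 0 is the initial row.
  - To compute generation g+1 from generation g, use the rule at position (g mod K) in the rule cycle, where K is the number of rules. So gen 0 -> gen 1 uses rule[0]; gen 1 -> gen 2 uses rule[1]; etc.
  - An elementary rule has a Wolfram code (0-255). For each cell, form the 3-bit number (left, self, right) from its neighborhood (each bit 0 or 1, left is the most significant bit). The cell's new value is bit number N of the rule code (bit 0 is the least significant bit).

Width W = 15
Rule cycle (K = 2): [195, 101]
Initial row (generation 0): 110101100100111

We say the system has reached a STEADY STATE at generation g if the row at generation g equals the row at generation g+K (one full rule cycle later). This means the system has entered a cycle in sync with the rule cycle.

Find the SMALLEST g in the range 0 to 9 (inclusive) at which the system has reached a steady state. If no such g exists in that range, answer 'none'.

Answer: none

Derivation:
Gen 0: 110101100100111
Gen 1 (rule 195): 010000101001011
Gen 2 (rule 101): 010110111001101
Gen 3 (rule 195): 100010011010100
Gen 4 (rule 101): 101010001111101
Gen 5 (rule 195): 000000110111100
Gen 6 (rule 101): 111110011000101
Gen 7 (rule 195): 011110101011000
Gen 8 (rule 101): 000011111101011
Gen 9 (rule 195): 111101111100001
Gen 10 (rule 101): 000110000101101
Gen 11 (rule 195): 111010111000100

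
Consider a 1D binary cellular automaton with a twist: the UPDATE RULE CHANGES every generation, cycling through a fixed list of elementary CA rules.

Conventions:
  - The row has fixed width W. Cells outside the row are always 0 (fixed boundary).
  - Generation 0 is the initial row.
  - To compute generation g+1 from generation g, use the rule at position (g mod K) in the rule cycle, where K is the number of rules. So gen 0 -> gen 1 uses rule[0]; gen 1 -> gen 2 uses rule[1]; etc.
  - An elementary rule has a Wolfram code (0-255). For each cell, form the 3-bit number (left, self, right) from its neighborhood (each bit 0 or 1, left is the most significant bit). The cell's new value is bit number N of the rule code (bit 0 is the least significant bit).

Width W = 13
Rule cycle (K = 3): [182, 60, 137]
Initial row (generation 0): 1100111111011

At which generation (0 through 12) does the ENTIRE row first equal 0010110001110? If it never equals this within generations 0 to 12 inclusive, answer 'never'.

Gen 0: 1100111111011
Gen 1 (rule 182): 0011011110100
Gen 2 (rule 60): 0010110001110
Gen 3 (rule 137): 1000100101100
Gen 4 (rule 182): 1101111110010
Gen 5 (rule 60): 1011000001011
Gen 6 (rule 137): 0010011100010
Gen 7 (rule 182): 0111101010111
Gen 8 (rule 60): 0100011111100
Gen 9 (rule 137): 0001011111001
Gen 10 (rule 182): 0011101110111
Gen 11 (rule 60): 0010011001100
Gen 12 (rule 137): 1000010001001

Answer: 2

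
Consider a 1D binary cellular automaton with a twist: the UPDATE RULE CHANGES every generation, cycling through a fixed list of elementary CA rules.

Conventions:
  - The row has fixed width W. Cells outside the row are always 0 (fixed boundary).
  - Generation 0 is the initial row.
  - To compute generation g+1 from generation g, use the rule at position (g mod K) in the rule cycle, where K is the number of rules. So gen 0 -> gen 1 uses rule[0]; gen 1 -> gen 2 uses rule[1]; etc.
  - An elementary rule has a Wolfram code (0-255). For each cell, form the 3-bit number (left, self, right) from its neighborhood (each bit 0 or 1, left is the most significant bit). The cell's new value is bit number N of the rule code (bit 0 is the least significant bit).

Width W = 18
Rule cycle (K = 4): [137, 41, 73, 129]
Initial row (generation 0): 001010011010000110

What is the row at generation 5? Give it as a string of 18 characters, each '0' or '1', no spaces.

Answer: 111111111110111110

Derivation:
Gen 0: 001010011010000110
Gen 1 (rule 137): 100000010000110100
Gen 2 (rule 41): 001111000110101001
Gen 3 (rule 73): 101001010110000000
Gen 4 (rule 129): 000000000000111111
Gen 5 (rule 137): 111111111110111110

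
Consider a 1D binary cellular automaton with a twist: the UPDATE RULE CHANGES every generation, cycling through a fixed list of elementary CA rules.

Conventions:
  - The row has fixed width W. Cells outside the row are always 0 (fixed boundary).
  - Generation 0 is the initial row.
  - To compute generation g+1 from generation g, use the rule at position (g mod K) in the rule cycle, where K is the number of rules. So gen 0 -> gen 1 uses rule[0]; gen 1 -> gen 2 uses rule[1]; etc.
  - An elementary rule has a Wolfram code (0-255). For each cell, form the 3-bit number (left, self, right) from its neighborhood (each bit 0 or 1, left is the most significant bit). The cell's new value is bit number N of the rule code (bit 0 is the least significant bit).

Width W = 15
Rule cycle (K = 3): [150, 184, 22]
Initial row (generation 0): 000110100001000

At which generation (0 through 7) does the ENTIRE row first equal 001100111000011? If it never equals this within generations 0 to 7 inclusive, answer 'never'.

Answer: never

Derivation:
Gen 0: 000110100001000
Gen 1 (rule 150): 001000110011100
Gen 2 (rule 184): 000100101011010
Gen 3 (rule 22): 001111101000011
Gen 4 (rule 150): 010111001100100
Gen 5 (rule 184): 001110101010010
Gen 6 (rule 22): 010000101011111
Gen 7 (rule 150): 111001101001110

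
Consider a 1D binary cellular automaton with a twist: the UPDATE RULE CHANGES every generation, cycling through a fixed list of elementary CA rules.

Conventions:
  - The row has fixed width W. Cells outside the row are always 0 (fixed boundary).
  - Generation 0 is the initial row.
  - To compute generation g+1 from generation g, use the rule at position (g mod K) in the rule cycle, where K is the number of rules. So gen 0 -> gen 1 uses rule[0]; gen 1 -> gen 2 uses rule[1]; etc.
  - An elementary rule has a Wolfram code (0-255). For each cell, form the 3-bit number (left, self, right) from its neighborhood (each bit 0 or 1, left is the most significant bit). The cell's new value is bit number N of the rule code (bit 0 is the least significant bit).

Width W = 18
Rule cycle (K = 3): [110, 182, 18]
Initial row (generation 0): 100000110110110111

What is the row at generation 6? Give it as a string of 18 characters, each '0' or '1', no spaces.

Answer: 000001000000000000

Derivation:
Gen 0: 100000110110110111
Gen 1 (rule 110): 100001111111111101
Gen 2 (rule 182): 110010111111111011
Gen 3 (rule 18): 001100000000000000
Gen 4 (rule 110): 011100000000000000
Gen 5 (rule 182): 101010000000000000
Gen 6 (rule 18): 000001000000000000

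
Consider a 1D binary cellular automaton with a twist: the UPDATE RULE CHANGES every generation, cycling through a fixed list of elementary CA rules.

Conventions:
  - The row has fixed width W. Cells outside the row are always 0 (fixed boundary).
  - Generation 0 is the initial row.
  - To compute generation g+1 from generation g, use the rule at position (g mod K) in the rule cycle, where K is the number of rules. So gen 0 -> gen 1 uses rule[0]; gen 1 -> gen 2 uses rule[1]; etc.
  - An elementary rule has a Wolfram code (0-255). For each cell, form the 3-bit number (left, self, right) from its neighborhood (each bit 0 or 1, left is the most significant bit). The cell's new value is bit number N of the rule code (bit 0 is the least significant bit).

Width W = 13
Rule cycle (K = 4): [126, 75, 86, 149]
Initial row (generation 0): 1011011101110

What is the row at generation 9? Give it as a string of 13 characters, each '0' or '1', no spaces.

Gen 0: 1011011101110
Gen 1 (rule 126): 1111110111011
Gen 2 (rule 75): 1000010101011
Gen 3 (rule 86): 1100110101001
Gen 4 (rule 149): 0010000101101
Gen 5 (rule 126): 0111001111111
Gen 6 (rule 75): 1101011000001
Gen 7 (rule 86): 0101001100011
Gen 8 (rule 149): 0101100011000
Gen 9 (rule 126): 1111110111100

Answer: 1111110111100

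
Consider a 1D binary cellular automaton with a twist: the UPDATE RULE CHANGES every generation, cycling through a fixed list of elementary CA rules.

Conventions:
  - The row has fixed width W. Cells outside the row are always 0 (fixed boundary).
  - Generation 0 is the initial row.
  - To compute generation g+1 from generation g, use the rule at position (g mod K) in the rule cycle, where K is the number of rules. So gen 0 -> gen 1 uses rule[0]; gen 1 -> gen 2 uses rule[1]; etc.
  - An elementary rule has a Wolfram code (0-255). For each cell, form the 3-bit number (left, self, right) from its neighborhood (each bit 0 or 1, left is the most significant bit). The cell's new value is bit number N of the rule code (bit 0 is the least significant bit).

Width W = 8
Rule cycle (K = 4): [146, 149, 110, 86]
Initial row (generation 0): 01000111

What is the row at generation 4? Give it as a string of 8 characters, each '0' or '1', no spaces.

Gen 0: 01000111
Gen 1 (rule 146): 10101010
Gen 2 (rule 149): 10101011
Gen 3 (rule 110): 11111111
Gen 4 (rule 86): 00000001

Answer: 00000001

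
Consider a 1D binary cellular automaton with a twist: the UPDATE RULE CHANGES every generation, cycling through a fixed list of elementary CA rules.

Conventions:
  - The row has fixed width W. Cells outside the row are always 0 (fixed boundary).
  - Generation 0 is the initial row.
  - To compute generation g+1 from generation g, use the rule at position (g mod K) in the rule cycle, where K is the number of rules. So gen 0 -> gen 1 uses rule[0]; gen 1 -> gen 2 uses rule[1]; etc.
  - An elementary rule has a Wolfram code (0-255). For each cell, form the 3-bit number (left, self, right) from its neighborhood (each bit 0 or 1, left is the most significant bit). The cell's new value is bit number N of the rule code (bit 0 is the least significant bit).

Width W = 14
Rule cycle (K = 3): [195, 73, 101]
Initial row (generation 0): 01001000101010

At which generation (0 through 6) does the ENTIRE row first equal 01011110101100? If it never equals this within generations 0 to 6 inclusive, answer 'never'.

Answer: never

Derivation:
Gen 0: 01001000101010
Gen 1 (rule 195): 10010011000000
Gen 2 (rule 73): 00000011011111
Gen 3 (rule 101): 11111001100001
Gen 4 (rule 195): 01111010101110
Gen 5 (rule 73): 01001000001010
Gen 6 (rule 101): 01001011101110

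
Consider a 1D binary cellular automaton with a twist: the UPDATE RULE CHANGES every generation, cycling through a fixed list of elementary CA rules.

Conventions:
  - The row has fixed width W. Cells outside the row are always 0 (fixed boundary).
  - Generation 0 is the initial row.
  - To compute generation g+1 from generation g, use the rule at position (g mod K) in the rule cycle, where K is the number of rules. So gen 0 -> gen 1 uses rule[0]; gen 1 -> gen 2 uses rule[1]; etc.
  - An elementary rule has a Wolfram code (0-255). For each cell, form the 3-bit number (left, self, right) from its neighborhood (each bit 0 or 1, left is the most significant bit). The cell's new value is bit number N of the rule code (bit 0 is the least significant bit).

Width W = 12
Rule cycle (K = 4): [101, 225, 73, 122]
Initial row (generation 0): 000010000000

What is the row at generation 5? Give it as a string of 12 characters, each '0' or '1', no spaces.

Gen 0: 000010000000
Gen 1 (rule 101): 111010111111
Gen 2 (rule 225): 011101011111
Gen 3 (rule 73): 010100010001
Gen 4 (rule 122): 101010101010
Gen 5 (rule 101): 111111111110

Answer: 111111111110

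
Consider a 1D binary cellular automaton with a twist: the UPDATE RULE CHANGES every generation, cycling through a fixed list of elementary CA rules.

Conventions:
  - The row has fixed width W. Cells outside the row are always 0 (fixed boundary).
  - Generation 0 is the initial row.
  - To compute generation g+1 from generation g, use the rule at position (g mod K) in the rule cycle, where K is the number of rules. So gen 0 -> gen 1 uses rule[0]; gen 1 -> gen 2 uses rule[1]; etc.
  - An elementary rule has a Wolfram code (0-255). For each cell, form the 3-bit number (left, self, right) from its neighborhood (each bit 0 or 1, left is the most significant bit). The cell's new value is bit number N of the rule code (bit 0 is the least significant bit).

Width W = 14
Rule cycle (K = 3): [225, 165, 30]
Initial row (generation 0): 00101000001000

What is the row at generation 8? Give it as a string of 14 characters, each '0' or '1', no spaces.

Gen 0: 00101000001000
Gen 1 (rule 225): 10010011100011
Gen 2 (rule 165): 10010001001000
Gen 3 (rule 30): 11111011111100
Gen 4 (rule 225): 01111101111101
Gen 5 (rule 165): 00111010111011
Gen 6 (rule 30): 01100010100010
Gen 7 (rule 225): 00101001001000
Gen 8 (rule 165): 10111001001011

Answer: 10111001001011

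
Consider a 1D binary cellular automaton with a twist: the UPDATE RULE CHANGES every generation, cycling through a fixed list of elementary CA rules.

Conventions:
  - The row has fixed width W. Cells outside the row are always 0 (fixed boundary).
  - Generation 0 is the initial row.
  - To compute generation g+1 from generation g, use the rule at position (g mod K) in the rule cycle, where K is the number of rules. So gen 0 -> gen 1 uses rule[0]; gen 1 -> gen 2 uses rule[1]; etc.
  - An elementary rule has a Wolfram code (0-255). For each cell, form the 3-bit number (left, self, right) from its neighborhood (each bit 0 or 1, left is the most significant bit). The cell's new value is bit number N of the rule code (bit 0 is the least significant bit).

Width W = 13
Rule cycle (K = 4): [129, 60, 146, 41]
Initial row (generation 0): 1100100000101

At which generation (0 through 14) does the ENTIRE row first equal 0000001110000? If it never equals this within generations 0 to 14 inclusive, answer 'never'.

Answer: 1

Derivation:
Gen 0: 1100100000101
Gen 1 (rule 129): 0000001110000
Gen 2 (rule 60): 0000001001000
Gen 3 (rule 146): 0000010110100
Gen 4 (rule 41): 1111001101001
Gen 5 (rule 129): 0110000000000
Gen 6 (rule 60): 0101000000000
Gen 7 (rule 146): 1000100000000
Gen 8 (rule 41): 0010001111111
Gen 9 (rule 129): 1000100111110
Gen 10 (rule 60): 1100110100001
Gen 11 (rule 146): 0011000010010
Gen 12 (rule 41): 1010011000000
Gen 13 (rule 129): 0000000011111
Gen 14 (rule 60): 0000000010000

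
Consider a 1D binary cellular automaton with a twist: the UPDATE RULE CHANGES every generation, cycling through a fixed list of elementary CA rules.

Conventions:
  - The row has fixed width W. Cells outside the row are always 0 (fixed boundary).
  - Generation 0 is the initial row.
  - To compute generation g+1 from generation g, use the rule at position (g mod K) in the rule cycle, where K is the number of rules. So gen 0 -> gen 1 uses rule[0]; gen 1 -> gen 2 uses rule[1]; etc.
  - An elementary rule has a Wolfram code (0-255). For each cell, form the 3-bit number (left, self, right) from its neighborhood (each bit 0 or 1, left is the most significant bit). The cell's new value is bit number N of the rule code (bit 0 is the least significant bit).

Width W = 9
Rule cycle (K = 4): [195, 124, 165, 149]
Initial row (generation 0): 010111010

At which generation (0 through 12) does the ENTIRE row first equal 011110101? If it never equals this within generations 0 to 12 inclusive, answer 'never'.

Answer: never

Derivation:
Gen 0: 010111010
Gen 1 (rule 195): 100011000
Gen 2 (rule 124): 110011100
Gen 3 (rule 165): 000001001
Gen 4 (rule 149): 111101101
Gen 5 (rule 195): 011100100
Gen 6 (rule 124): 010110110
Gen 7 (rule 165): 011001000
Gen 8 (rule 149): 000101111
Gen 9 (rule 195): 111000111
Gen 10 (rule 124): 101100101
Gen 11 (rule 165): 110000111
Gen 12 (rule 149): 001110010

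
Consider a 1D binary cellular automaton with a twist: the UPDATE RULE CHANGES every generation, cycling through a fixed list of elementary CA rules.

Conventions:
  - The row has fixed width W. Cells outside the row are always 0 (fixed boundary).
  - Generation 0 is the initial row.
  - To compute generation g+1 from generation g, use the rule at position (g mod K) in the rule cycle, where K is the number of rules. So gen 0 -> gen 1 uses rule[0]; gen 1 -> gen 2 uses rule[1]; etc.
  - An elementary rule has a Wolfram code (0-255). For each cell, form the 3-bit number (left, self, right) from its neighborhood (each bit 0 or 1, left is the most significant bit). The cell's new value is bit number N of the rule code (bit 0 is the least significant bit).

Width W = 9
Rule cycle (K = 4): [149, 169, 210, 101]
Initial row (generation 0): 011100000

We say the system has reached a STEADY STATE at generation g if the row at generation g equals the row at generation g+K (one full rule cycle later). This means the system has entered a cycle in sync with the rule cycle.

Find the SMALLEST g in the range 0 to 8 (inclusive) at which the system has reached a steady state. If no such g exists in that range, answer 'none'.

Gen 0: 011100000
Gen 1 (rule 149): 001011111
Gen 2 (rule 169): 100111110
Gen 3 (rule 210): 011011111
Gen 4 (rule 101): 001100001
Gen 5 (rule 149): 100011101
Gen 6 (rule 169): 001011010
Gen 7 (rule 210): 010001001
Gen 8 (rule 101): 010101001
Gen 9 (rule 149): 010101101
Gen 10 (rule 169): 001011010
Gen 11 (rule 210): 010001001
Gen 12 (rule 101): 010101001

Answer: 6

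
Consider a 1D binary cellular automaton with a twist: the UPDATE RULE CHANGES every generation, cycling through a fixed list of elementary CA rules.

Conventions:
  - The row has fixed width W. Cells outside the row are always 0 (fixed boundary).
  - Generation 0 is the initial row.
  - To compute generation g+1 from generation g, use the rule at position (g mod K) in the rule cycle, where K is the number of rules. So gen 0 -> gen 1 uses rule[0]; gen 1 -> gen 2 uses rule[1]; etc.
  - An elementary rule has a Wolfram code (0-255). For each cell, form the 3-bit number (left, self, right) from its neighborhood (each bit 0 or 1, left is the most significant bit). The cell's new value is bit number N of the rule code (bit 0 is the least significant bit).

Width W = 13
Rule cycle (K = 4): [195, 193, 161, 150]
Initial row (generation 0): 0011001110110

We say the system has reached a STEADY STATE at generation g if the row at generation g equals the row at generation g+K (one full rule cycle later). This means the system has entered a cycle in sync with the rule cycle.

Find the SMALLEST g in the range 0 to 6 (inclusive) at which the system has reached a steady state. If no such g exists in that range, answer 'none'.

Gen 0: 0011001110110
Gen 1 (rule 195): 1101010110010
Gen 2 (rule 193): 0100000010000
Gen 3 (rule 161): 0001111000111
Gen 4 (rule 150): 0010110101010
Gen 5 (rule 195): 1100010000000
Gen 6 (rule 193): 0101000111111
Gen 7 (rule 161): 0010010011110
Gen 8 (rule 150): 0111111101101
Gen 9 (rule 195): 1011111100100
Gen 10 (rule 193): 0001111100001

Answer: none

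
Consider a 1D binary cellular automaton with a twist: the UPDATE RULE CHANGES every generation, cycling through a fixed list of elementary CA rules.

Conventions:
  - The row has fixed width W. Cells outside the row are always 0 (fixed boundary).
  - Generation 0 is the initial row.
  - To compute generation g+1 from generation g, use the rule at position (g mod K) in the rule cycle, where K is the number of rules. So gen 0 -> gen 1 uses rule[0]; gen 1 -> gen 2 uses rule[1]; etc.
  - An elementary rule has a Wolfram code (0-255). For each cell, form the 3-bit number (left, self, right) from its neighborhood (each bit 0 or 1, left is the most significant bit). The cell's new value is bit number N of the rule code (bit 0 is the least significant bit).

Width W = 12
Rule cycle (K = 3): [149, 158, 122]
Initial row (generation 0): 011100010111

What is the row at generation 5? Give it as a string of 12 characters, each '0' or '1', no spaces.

Gen 0: 011100010111
Gen 1 (rule 149): 001011010010
Gen 2 (rule 158): 011010011111
Gen 3 (rule 122): 111101110001
Gen 4 (rule 149): 011000101101
Gen 5 (rule 158): 110101101001

Answer: 110101101001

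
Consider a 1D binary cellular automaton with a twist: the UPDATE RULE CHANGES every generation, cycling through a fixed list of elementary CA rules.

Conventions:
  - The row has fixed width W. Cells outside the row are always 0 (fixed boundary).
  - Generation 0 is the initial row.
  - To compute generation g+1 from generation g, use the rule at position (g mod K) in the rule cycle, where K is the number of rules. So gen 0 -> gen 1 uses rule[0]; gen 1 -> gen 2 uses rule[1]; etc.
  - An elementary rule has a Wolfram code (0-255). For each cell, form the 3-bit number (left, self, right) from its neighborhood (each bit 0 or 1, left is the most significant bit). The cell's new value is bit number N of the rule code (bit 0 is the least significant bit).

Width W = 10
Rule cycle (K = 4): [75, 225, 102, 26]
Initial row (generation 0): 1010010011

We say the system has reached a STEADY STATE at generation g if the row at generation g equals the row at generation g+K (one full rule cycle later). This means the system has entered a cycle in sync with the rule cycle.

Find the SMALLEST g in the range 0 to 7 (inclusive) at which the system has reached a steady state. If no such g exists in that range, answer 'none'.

Gen 0: 1010010011
Gen 1 (rule 75): 0000100111
Gen 2 (rule 225): 1110000011
Gen 3 (rule 102): 0010000101
Gen 4 (rule 26): 0101001000
Gen 5 (rule 75): 1000010011
Gen 6 (rule 225): 0011000001
Gen 7 (rule 102): 0101000011
Gen 8 (rule 26): 1000100110
Gen 9 (rule 75): 0011001110
Gen 10 (rule 225): 1001000110
Gen 11 (rule 102): 1011001010

Answer: none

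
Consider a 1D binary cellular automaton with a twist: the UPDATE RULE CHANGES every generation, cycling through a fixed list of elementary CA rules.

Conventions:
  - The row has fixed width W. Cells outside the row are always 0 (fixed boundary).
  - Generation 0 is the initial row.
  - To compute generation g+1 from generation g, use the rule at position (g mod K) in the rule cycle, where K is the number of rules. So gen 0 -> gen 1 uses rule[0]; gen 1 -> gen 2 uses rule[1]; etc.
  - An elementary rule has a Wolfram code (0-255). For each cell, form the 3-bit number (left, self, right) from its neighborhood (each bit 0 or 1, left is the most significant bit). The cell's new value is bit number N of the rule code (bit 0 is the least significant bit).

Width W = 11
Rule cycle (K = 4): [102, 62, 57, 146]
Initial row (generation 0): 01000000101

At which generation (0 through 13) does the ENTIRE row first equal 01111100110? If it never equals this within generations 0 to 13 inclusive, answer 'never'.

Answer: 10

Derivation:
Gen 0: 01000000101
Gen 1 (rule 102): 11000001111
Gen 2 (rule 62): 10100011000
Gen 3 (rule 57): 01011010111
Gen 4 (rule 146): 10000000010
Gen 5 (rule 102): 10000000110
Gen 6 (rule 62): 11000001101
Gen 7 (rule 57): 10111101010
Gen 8 (rule 146): 00011000001
Gen 9 (rule 102): 00101000011
Gen 10 (rule 62): 01111100110
Gen 11 (rule 57): 01000010101
Gen 12 (rule 146): 10100100000
Gen 13 (rule 102): 11101100000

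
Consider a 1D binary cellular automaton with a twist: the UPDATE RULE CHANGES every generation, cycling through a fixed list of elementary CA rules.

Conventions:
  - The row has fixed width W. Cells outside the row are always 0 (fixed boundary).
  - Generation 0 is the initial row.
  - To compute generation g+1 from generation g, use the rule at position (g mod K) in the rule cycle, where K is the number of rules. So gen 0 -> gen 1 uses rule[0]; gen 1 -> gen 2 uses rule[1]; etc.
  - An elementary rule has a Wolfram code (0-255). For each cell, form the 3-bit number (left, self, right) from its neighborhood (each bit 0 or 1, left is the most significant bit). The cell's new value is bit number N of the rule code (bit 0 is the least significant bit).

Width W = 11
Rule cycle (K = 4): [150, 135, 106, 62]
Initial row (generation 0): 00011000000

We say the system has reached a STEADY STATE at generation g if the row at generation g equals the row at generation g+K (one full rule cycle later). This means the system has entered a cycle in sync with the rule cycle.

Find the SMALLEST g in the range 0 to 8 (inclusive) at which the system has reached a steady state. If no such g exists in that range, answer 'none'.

Answer: none

Derivation:
Gen 0: 00011000000
Gen 1 (rule 150): 00100100000
Gen 2 (rule 135): 11101101111
Gen 3 (rule 106): 10111111001
Gen 4 (rule 62): 11100000111
Gen 5 (rule 150): 01010001010
Gen 6 (rule 135): 11010111010
Gen 7 (rule 106): 11101101100
Gen 8 (rule 62): 10011011010
Gen 9 (rule 150): 11100000011
Gen 10 (rule 135): 01001111100
Gen 11 (rule 106): 10011000100
Gen 12 (rule 62): 11110101110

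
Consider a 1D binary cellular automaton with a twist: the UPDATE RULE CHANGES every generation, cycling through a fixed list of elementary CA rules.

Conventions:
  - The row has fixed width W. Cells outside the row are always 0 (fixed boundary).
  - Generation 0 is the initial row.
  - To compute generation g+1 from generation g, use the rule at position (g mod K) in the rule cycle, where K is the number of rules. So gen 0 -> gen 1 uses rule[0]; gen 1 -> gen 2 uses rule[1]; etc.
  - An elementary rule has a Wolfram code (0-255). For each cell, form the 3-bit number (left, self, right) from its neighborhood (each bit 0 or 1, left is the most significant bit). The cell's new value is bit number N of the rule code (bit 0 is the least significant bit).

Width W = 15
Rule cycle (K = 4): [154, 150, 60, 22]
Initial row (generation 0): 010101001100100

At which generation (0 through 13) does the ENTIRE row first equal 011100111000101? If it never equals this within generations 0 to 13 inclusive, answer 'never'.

Gen 0: 010101001100100
Gen 1 (rule 154): 100000111011010
Gen 2 (rule 150): 110001010000011
Gen 3 (rule 60): 101001111000010
Gen 4 (rule 22): 101110000100111
Gen 5 (rule 154): 001101001011110
Gen 6 (rule 150): 010001111001101
Gen 7 (rule 60): 011001000101011
Gen 8 (rule 22): 100111101101000
Gen 9 (rule 154): 011111001000100
Gen 10 (rule 150): 101110111101110
Gen 11 (rule 60): 111001100011001
Gen 12 (rule 22): 000110010100111
Gen 13 (rule 154): 001101100011110

Answer: never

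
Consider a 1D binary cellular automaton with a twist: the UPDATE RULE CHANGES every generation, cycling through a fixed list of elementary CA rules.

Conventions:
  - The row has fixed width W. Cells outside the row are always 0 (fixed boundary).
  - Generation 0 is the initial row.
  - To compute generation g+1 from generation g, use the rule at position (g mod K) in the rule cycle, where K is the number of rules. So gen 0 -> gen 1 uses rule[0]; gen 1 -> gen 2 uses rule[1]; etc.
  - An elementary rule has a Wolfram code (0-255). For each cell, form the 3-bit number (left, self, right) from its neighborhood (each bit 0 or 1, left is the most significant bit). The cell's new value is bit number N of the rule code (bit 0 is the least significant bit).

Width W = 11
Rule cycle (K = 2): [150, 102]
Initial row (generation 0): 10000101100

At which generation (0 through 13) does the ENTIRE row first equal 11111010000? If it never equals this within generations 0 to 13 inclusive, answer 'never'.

Gen 0: 10000101100
Gen 1 (rule 150): 11001100010
Gen 2 (rule 102): 01010100110
Gen 3 (rule 150): 11010111001
Gen 4 (rule 102): 01111001011
Gen 5 (rule 150): 10110111000
Gen 6 (rule 102): 11011001000
Gen 7 (rule 150): 00000111100
Gen 8 (rule 102): 00001000100
Gen 9 (rule 150): 00011101110
Gen 10 (rule 102): 00100110010
Gen 11 (rule 150): 01111001111
Gen 12 (rule 102): 10001010001
Gen 13 (rule 150): 11011011011

Answer: never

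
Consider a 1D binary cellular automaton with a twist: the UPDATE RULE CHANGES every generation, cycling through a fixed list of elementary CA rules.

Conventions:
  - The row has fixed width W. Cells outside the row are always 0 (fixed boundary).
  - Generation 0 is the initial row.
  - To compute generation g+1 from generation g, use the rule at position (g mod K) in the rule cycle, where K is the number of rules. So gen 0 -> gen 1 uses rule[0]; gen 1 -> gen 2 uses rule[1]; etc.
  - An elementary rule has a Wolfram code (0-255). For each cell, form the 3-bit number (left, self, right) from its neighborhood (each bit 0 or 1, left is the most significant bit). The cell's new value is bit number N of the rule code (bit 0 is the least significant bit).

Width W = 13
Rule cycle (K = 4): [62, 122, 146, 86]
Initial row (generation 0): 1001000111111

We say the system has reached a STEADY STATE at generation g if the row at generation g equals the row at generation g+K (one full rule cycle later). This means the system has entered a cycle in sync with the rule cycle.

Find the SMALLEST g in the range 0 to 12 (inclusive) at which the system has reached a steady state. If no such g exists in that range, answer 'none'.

Gen 0: 1001000111111
Gen 1 (rule 62): 1111101100000
Gen 2 (rule 122): 1000111110000
Gen 3 (rule 146): 0101011101000
Gen 4 (rule 86): 1101000101100
Gen 5 (rule 62): 1011101111010
Gen 6 (rule 122): 0110111001101
Gen 7 (rule 146): 1000010110000
Gen 8 (rule 86): 1100110011000
Gen 9 (rule 62): 1011101110100
Gen 10 (rule 122): 0110111011010
Gen 11 (rule 146): 1000010000001
Gen 12 (rule 86): 1100111000011
Gen 13 (rule 62): 1011100100110
Gen 14 (rule 122): 0110111011111
Gen 15 (rule 146): 1000010001110
Gen 16 (rule 86): 1100111010011

Answer: none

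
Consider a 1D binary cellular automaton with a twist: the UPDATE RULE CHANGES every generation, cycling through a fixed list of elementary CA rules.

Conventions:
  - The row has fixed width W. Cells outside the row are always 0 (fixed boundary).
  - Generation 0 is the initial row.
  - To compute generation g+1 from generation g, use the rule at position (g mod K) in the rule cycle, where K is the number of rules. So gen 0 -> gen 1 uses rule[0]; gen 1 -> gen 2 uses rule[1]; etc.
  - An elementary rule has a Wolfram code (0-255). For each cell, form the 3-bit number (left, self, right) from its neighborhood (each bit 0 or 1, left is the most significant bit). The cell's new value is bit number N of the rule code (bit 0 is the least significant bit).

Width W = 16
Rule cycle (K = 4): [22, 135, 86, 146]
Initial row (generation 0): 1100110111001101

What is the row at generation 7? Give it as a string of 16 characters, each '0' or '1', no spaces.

Gen 0: 1100110111001101
Gen 1 (rule 22): 0011000000110001
Gen 2 (rule 135): 1100011111000111
Gen 3 (rule 86): 0110100001101001
Gen 4 (rule 146): 1000010010000110
Gen 5 (rule 22): 1100111111001001
Gen 6 (rule 135): 0001011110011011
Gen 7 (rule 86): 0011000011101001

Answer: 0011000011101001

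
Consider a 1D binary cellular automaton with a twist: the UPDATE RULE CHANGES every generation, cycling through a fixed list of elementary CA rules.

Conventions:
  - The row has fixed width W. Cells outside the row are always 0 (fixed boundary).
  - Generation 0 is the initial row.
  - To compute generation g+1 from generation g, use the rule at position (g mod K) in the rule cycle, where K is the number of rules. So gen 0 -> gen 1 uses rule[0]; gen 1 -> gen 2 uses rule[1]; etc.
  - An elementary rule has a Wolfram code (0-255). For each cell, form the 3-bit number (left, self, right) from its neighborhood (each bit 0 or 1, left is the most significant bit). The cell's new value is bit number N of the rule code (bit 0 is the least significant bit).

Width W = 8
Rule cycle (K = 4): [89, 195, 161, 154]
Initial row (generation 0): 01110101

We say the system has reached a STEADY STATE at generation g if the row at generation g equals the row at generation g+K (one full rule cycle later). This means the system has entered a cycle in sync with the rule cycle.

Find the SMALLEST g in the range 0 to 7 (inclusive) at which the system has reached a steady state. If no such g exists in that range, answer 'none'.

Gen 0: 01110101
Gen 1 (rule 89): 01010000
Gen 2 (rule 195): 10000111
Gen 3 (rule 161): 00110010
Gen 4 (rule 154): 01101101
Gen 5 (rule 89): 01101100
Gen 6 (rule 195): 10100101
Gen 7 (rule 161): 01000010
Gen 8 (rule 154): 10100101
Gen 9 (rule 89): 00010000
Gen 10 (rule 195): 11100111
Gen 11 (rule 161): 01000010

Answer: 7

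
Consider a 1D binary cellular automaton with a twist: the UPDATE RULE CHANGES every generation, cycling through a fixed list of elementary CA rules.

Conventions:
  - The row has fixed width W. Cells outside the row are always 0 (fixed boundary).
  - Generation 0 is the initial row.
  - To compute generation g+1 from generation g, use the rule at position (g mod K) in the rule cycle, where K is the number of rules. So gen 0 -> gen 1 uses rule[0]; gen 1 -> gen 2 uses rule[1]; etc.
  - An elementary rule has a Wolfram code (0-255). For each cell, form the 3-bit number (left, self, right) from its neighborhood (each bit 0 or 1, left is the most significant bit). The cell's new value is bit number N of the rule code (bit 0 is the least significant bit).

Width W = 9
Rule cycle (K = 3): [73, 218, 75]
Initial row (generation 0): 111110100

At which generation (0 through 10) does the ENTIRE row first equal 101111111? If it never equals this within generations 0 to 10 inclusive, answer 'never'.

Answer: never

Derivation:
Gen 0: 111110100
Gen 1 (rule 73): 100010001
Gen 2 (rule 218): 010101010
Gen 3 (rule 75): 100000000
Gen 4 (rule 73): 001111111
Gen 5 (rule 218): 011111111
Gen 6 (rule 75): 110000001
Gen 7 (rule 73): 110111100
Gen 8 (rule 218): 110111110
Gen 9 (rule 75): 110100010
Gen 10 (rule 73): 110001000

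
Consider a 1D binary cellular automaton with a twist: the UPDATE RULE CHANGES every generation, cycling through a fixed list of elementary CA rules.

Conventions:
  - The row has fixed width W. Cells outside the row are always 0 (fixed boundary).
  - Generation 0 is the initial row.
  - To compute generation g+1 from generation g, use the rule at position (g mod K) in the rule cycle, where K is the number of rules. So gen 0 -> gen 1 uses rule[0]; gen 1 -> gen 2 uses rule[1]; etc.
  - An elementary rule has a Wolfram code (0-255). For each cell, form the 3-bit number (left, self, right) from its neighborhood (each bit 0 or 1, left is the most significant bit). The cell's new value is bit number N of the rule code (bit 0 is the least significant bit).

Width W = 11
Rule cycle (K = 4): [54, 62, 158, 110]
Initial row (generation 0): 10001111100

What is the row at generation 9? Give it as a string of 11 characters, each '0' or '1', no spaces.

Gen 0: 10001111100
Gen 1 (rule 54): 11010000010
Gen 2 (rule 62): 10111000111
Gen 3 (rule 158): 10110101110
Gen 4 (rule 110): 11111111010
Gen 5 (rule 54): 00000000111
Gen 6 (rule 62): 00000001100
Gen 7 (rule 158): 00000011010
Gen 8 (rule 110): 00000111110
Gen 9 (rule 54): 00001000001

Answer: 00001000001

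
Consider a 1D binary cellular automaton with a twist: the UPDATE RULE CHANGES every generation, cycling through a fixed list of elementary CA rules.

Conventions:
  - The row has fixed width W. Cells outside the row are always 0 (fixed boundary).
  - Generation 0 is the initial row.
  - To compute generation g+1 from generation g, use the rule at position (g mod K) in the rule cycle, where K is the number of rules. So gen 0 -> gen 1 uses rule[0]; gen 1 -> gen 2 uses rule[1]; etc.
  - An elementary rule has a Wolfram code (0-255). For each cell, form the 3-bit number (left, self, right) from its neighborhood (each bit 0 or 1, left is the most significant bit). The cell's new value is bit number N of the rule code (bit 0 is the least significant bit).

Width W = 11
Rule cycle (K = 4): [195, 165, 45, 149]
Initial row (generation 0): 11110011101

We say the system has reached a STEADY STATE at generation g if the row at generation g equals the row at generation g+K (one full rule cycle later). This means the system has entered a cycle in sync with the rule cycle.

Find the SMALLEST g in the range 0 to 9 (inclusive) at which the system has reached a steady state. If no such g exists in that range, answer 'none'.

Gen 0: 11110011101
Gen 1 (rule 195): 01110101100
Gen 2 (rule 165): 00101110001
Gen 3 (rule 45): 10111000101
Gen 4 (rule 149): 10010110101
Gen 5 (rule 195): 00100010000
Gen 6 (rule 165): 10101010111
Gen 7 (rule 45): 11111111100
Gen 8 (rule 149): 01111111011
Gen 9 (rule 195): 10111111001
Gen 10 (rule 165): 11011110001
Gen 11 (rule 45): 10110000101
Gen 12 (rule 149): 10001110101
Gen 13 (rule 195): 00110110000

Answer: none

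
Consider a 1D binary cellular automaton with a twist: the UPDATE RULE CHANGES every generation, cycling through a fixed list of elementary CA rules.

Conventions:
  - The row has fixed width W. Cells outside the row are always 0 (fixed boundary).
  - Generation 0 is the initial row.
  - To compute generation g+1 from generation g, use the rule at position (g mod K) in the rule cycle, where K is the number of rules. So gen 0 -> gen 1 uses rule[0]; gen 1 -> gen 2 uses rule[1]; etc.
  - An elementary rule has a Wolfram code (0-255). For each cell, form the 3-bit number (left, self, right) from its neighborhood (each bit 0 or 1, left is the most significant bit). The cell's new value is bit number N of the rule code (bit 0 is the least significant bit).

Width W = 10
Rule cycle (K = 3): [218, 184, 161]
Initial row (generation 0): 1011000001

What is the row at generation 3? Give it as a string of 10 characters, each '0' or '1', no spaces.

Answer: 1000100100

Derivation:
Gen 0: 1011000001
Gen 1 (rule 218): 0011100010
Gen 2 (rule 184): 0011010001
Gen 3 (rule 161): 1000100100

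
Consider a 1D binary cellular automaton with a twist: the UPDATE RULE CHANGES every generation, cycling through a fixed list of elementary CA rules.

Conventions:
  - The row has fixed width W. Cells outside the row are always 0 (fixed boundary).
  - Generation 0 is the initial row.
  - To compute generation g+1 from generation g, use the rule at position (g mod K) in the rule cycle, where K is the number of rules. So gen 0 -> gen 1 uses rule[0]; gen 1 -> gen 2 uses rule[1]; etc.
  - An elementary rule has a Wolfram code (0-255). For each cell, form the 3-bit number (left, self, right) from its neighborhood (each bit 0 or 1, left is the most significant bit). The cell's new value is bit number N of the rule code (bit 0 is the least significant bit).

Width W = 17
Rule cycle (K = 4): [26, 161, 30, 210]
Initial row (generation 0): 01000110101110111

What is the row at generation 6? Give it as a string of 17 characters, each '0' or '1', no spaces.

Gen 0: 01000110101110111
Gen 1 (rule 26): 10101100001000100
Gen 2 (rule 161): 01010001100010001
Gen 3 (rule 30): 11011011010111011
Gen 4 (rule 210): 01001001000011001
Gen 5 (rule 26): 10110110100110110
Gen 6 (rule 161): 01001001000001000

Answer: 01001001000001000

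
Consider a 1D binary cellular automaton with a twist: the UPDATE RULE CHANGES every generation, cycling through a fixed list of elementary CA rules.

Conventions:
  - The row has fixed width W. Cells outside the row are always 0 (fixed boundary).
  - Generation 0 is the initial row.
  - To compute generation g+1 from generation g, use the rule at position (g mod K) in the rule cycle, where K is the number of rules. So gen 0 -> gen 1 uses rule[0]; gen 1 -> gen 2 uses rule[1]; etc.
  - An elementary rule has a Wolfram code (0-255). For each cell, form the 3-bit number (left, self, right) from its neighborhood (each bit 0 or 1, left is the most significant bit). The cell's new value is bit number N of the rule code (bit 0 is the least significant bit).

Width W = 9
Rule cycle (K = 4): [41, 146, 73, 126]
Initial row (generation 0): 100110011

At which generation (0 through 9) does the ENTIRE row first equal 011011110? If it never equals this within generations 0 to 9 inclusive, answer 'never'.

Gen 0: 100110011
Gen 1 (rule 41): 000100010
Gen 2 (rule 146): 001010101
Gen 3 (rule 73): 100000000
Gen 4 (rule 126): 110000000
Gen 5 (rule 41): 100111111
Gen 6 (rule 146): 011011110
Gen 7 (rule 73): 011010010
Gen 8 (rule 126): 111111111
Gen 9 (rule 41): 100000000

Answer: 6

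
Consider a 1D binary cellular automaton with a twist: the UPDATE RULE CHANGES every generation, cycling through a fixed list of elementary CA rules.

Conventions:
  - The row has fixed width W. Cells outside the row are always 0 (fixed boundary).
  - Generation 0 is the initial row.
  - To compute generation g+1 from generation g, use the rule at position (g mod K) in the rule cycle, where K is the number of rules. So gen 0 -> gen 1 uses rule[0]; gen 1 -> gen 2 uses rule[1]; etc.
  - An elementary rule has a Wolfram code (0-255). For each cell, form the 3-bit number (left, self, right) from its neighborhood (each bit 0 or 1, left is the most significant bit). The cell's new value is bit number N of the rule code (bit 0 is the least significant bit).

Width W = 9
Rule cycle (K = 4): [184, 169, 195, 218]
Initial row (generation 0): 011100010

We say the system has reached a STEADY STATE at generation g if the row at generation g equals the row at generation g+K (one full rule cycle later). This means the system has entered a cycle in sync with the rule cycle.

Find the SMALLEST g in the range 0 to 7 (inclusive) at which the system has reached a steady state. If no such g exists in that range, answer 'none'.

Gen 0: 011100010
Gen 1 (rule 184): 011010001
Gen 2 (rule 169): 010100100
Gen 3 (rule 195): 100001001
Gen 4 (rule 218): 010010110
Gen 5 (rule 184): 001001101
Gen 6 (rule 169): 100001010
Gen 7 (rule 195): 001110000
Gen 8 (rule 218): 011111000
Gen 9 (rule 184): 011110100
Gen 10 (rule 169): 011101001
Gen 11 (rule 195): 101100010

Answer: none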